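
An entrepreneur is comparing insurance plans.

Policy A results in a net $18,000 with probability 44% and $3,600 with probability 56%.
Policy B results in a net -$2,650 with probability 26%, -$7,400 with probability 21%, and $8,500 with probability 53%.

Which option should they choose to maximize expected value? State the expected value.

Policy A ($9,936)

Policy A = 0.44 × 18000 + 0.56 × 3600 = 7920 + 2016 = 9936
Policy B = 0.26 × (-2650) + 0.21 × (-7400) + 0.53 × 8500 = -689 − 1554 + 4505 = 2262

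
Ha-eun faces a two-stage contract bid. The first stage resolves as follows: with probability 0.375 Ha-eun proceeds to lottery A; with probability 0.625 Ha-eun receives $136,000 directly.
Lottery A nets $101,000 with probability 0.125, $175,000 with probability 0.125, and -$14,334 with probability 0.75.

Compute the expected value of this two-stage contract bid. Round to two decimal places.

EV(A) = 0.125 × 101000 + 0.125 × 175000 + 0.75 × (-14334) = 12625 + 21875 − 10750.5 = 23749.5
Branch B: 136000 (certain)
Overall = 0.375 × 23749.5 + 0.625 × 136000 = 8906.0625 + 85000 = 93906.0625

$93,906.06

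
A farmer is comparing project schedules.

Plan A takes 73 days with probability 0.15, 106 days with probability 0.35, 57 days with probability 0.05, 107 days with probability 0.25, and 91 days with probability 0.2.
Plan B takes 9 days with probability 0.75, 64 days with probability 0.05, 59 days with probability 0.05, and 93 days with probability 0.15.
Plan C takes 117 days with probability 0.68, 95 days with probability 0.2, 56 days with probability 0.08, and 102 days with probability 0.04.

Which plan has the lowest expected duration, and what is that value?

Plan A = 0.15 × 73 + 0.35 × 106 + 0.05 × 57 + 0.25 × 107 + 0.2 × 91 = 10.95 + 37.1 + 2.85 + 26.75 + 18.2 = 95.85
Plan B = 0.75 × 9 + 0.05 × 64 + 0.05 × 59 + 0.15 × 93 = 6.75 + 3.2 + 2.95 + 13.95 = 26.85
Plan C = 0.68 × 117 + 0.2 × 95 + 0.08 × 56 + 0.04 × 102 = 79.56 + 19 + 4.48 + 4.08 = 107.12

Plan B (26.85 days)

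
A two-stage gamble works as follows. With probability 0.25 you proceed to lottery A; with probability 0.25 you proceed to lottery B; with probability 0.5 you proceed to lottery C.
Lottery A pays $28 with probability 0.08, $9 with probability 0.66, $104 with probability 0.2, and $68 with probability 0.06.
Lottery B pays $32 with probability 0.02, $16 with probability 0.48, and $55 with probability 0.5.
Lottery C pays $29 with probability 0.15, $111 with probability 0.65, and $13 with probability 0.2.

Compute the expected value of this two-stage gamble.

$56.77

EV(A) = 0.08 × 28 + 0.66 × 9 + 0.2 × 104 + 0.06 × 68 = 2.24 + 5.94 + 20.8 + 4.08 = 33.06
EV(B) = 0.02 × 32 + 0.48 × 16 + 0.5 × 55 = 0.64 + 7.68 + 27.5 = 35.82
EV(C) = 0.15 × 29 + 0.65 × 111 + 0.2 × 13 = 4.35 + 72.15 + 2.6 = 79.1
Overall = 0.25 × 33.06 + 0.25 × 35.82 + 0.5 × 79.1 = 8.265 + 8.955 + 39.55 = 56.77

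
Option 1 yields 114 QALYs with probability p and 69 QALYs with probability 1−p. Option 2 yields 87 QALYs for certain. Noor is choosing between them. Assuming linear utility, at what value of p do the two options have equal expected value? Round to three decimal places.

p = 0.400

p·114 + (1−p)·69 = 87
45p + 69 = 87
p = (87 − 69) / 45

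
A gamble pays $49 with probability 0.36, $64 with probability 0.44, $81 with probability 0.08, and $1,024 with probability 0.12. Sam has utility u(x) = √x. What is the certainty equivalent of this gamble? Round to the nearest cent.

$112.36

E[u] = 0.36·√49 + 0.44·√64 + 0.08·√81 + 0.12·√1024 = 0.36·7 + 0.44·8 + 0.08·9 + 0.12·32 = 10.6
CE = (10.6)² = 112.36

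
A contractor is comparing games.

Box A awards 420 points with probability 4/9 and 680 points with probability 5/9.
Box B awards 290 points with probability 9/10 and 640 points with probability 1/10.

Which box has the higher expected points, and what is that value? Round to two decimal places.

Box A = 4/9 × 420 + 5/9 × 680 = 186.6667 + 377.7778 = 564.4444
Box B = 9/10 × 290 + 1/10 × 640 = 261 + 64 = 325

Box A (564.44 points)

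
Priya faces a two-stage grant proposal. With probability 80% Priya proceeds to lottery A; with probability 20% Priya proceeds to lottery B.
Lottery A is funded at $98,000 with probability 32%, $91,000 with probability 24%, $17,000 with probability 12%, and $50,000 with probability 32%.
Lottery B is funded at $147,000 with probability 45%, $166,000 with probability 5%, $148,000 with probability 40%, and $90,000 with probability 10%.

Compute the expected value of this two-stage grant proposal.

$85,522

EV(A) = 0.32 × 98000 + 0.24 × 91000 + 0.12 × 17000 + 0.32 × 50000 = 31360 + 21840 + 2040 + 16000 = 71240
EV(B) = 0.45 × 147000 + 0.05 × 166000 + 0.4 × 148000 + 0.1 × 90000 = 66150 + 8300 + 59200 + 9000 = 142650
Overall = 0.8 × 71240 + 0.2 × 142650 = 56992 + 28530 = 85522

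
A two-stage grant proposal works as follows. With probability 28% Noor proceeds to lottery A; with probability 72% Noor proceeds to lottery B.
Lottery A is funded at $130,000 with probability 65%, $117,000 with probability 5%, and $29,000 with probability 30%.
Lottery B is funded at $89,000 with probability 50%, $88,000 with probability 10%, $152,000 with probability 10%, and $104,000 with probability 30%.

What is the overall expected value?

$99,518

EV(A) = 0.65 × 130000 + 0.05 × 117000 + 0.3 × 29000 = 84500 + 5850 + 8700 = 99050
EV(B) = 0.5 × 89000 + 0.1 × 88000 + 0.1 × 152000 + 0.3 × 104000 = 44500 + 8800 + 15200 + 31200 = 99700
Overall = 0.28 × 99050 + 0.72 × 99700 = 27734 + 71784 = 99518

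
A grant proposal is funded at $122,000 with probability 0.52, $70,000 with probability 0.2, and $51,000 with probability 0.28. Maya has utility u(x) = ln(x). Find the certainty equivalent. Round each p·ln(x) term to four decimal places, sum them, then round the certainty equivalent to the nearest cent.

E[u] = 0.52·ln(122000) + 0.2·ln(70000) + 0.28·ln(51000) = 6.0901 + 2.2313 + 3.0351 = 11.3565
CE = e^11.3565 ≈ 85519.53

$85,519.53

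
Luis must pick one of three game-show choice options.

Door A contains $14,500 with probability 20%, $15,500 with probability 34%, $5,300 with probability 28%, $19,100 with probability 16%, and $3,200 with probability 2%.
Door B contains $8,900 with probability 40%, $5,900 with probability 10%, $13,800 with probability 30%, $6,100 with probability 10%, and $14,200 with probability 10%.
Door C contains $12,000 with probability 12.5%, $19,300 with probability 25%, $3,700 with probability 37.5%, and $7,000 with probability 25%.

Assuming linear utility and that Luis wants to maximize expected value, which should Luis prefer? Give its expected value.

Door A ($12,774)

Door A = 0.2 × 14500 + 0.34 × 15500 + 0.28 × 5300 + 0.16 × 19100 + 0.02 × 3200 = 2900 + 5270 + 1484 + 3056 + 64 = 12774
Door B = 0.4 × 8900 + 0.1 × 5900 + 0.3 × 13800 + 0.1 × 6100 + 0.1 × 14200 = 3560 + 590 + 4140 + 610 + 1420 = 10320
Door C = 0.125 × 12000 + 0.25 × 19300 + 0.375 × 3700 + 0.25 × 7000 = 1500 + 4825 + 1387.5 + 1750 = 9462.5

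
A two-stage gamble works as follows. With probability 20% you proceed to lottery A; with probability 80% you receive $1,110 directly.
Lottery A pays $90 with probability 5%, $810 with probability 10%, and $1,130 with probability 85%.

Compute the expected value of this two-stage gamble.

EV(A) = 0.05 × 90 + 0.1 × 810 + 0.85 × 1130 = 4.5 + 81 + 960.5 = 1046
Branch B: 1110 (certain)
Overall = 0.2 × 1046 + 0.8 × 1110 = 209.2 + 888 = 1097.2

$1,097.20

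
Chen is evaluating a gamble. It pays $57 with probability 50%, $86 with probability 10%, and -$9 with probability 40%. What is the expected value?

$33.50

EV = 0.5 × 57 + 0.1 × 86 + 0.4 × (-9) = 28.5 + 8.6 − 3.6 = 33.5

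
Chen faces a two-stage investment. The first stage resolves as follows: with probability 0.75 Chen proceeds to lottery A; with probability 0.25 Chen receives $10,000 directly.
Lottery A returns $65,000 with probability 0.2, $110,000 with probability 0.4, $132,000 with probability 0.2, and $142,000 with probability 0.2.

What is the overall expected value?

EV(A) = 0.2 × 65000 + 0.4 × 110000 + 0.2 × 132000 + 0.2 × 142000 = 13000 + 44000 + 26400 + 28400 = 111800
Branch B: 10000 (certain)
Overall = 0.75 × 111800 + 0.25 × 10000 = 83850 + 2500 = 86350

$86,350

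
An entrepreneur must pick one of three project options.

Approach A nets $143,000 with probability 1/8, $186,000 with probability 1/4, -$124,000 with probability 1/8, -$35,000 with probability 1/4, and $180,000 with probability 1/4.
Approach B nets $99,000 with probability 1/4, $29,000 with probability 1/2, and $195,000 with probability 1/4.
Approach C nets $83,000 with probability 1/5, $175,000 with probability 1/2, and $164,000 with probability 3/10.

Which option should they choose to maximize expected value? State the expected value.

Approach C ($153,300)

Approach A = 1/8 × 143000 + 1/4 × 186000 + 1/8 × (-124000) + 1/4 × (-35000) + 1/4 × 180000 = 17875 + 46500 − 15500 − 8750 + 45000 = 85125
Approach B = 1/4 × 99000 + 1/2 × 29000 + 1/4 × 195000 = 24750 + 14500 + 48750 = 88000
Approach C = 1/5 × 83000 + 1/2 × 175000 + 3/10 × 164000 = 16600 + 87500 + 49200 = 153300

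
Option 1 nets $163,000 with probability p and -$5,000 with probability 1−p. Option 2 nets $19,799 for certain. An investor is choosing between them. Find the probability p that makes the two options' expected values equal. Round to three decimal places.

p = 0.148

p·163000 + (1−p)·(-5000) = 19799
168000p − 5000 = 19799
p = (19799 + 5000) / 168000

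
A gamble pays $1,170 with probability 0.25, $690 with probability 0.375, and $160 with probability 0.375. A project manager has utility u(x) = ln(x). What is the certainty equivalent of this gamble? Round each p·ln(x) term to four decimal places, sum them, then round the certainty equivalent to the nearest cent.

$455.18

E[u] = 0.25·ln(1170) + 0.375·ln(690) + 0.375·ln(160) = 1.7662 + 2.4513 + 1.9032 = 6.1207
CE = e^6.1207 ≈ 455.18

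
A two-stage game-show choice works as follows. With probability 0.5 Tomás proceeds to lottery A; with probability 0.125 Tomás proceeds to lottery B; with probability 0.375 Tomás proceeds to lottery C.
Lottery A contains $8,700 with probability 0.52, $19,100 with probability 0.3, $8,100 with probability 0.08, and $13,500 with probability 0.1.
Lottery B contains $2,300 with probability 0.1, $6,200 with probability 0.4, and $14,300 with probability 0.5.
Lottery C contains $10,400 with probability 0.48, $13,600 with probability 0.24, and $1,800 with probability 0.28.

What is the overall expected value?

$10,643.50

EV(A) = 0.52 × 8700 + 0.3 × 19100 + 0.08 × 8100 + 0.1 × 13500 = 4524 + 5730 + 648 + 1350 = 12252
EV(B) = 0.1 × 2300 + 0.4 × 6200 + 0.5 × 14300 = 230 + 2480 + 7150 = 9860
EV(C) = 0.48 × 10400 + 0.24 × 13600 + 0.28 × 1800 = 4992 + 3264 + 504 = 8760
Overall = 0.5 × 12252 + 0.125 × 9860 + 0.375 × 8760 = 6126 + 1232.5 + 3285 = 10643.5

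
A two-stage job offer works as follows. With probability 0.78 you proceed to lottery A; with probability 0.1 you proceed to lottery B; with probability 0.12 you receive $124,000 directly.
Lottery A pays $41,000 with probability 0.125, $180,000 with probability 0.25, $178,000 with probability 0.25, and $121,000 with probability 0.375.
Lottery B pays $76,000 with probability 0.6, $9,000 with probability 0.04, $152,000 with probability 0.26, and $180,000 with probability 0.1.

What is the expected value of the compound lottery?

EV(A) = 0.125 × 41000 + 0.25 × 180000 + 0.25 × 178000 + 0.375 × 121000 = 5125 + 45000 + 44500 + 45375 = 140000
EV(B) = 0.6 × 76000 + 0.04 × 9000 + 0.26 × 152000 + 0.1 × 180000 = 45600 + 360 + 39520 + 18000 = 103480
Branch C: 124000 (certain)
Overall = 0.78 × 140000 + 0.1 × 103480 + 0.12 × 124000 = 109200 + 10348 + 14880 = 134428

$134,428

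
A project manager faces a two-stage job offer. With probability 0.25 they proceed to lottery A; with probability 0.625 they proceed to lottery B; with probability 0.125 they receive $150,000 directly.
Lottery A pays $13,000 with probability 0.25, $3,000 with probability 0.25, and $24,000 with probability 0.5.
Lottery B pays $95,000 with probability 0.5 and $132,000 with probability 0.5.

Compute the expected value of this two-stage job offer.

$93,687.50

EV(A) = 0.25 × 13000 + 0.25 × 3000 + 0.5 × 24000 = 3250 + 750 + 12000 = 16000
EV(B) = 0.5 × 95000 + 0.5 × 132000 = 47500 + 66000 = 113500
Branch C: 150000 (certain)
Overall = 0.25 × 16000 + 0.625 × 113500 + 0.125 × 150000 = 4000 + 70937.5 + 18750 = 93687.5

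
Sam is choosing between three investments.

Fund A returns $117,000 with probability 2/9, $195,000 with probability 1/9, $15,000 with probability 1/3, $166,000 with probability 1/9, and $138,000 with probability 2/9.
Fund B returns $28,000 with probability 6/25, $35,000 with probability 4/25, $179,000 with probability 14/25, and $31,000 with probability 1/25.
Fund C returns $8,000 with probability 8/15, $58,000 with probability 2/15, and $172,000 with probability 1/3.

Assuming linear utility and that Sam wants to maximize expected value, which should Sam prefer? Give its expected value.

Fund A = 2/9 × 117000 + 1/9 × 195000 + 1/3 × 15000 + 1/9 × 166000 + 2/9 × 138000 = 26000 + 21666.6667 + 5000 + 18444.4444 + 30666.6667 = 101777.7778
Fund B = 6/25 × 28000 + 4/25 × 35000 + 14/25 × 179000 + 1/25 × 31000 = 6720 + 5600 + 100240 + 1240 = 113800
Fund C = 8/15 × 8000 + 2/15 × 58000 + 1/3 × 172000 = 4266.6667 + 7733.3333 + 57333.3333 = 69333.3333

Fund B ($113,800)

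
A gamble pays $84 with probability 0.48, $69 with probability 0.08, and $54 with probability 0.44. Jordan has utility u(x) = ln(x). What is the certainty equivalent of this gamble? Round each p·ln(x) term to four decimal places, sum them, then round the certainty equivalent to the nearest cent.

$68.08

E[u] = 0.48·ln(84) + 0.08·ln(69) + 0.44·ln(54) = 2.1268 + 0.3387 + 1.7552 = 4.2207
CE = e^4.2207 ≈ 68.08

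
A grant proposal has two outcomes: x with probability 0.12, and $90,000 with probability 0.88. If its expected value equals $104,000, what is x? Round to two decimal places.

0.12·x + 0.88·90000 = 104000
0.12·x = 104000 − 79200 = 24800
x = 24800 / 0.12 = 206666.6667

x = $206,666.67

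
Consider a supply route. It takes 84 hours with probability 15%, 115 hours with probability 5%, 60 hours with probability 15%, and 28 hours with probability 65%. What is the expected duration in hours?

EV = 0.15 × 84 + 0.05 × 115 + 0.15 × 60 + 0.65 × 28 = 12.6 + 5.75 + 9 + 18.2 = 45.55

45.55 hours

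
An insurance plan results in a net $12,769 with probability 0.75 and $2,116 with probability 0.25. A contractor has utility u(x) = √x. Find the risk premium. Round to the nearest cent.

E[u] = 0.75·√12769 + 0.25·√2116 = 0.75·113 + 0.25·46 = 96.25
CE = (96.25)² = 9264.0625
Risk premium = EV − CE = 10105.75 − 9264.0625 = 841.6875

$841.69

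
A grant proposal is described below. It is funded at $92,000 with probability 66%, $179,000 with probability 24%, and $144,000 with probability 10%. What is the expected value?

EV = 0.66 × 92000 + 0.24 × 179000 + 0.1 × 144000 = 60720 + 42960 + 14400 = 118080

$118,080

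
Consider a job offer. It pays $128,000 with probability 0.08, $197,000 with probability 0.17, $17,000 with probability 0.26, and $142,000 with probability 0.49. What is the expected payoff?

EV = 0.08 × 128000 + 0.17 × 197000 + 0.26 × 17000 + 0.49 × 142000 = 10240 + 33490 + 4420 + 69580 = 117730

$117,730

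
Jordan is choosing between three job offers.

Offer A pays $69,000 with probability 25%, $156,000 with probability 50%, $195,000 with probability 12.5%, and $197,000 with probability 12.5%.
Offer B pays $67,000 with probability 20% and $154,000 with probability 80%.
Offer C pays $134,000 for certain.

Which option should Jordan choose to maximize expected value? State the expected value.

Offer A = 0.25 × 69000 + 0.5 × 156000 + 0.125 × 195000 + 0.125 × 197000 = 17250 + 78000 + 24375 + 24625 = 144250
Offer B = 0.2 × 67000 + 0.8 × 154000 = 13400 + 123200 = 136600
Offer C: 134000 (certain)

Offer A ($144,250)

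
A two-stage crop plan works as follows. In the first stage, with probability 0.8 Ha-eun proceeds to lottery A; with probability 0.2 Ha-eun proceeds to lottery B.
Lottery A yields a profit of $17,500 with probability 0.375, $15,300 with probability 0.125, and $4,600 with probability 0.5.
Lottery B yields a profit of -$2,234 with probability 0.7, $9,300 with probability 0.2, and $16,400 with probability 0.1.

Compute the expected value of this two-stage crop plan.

$9,007.24

EV(A) = 0.375 × 17500 + 0.125 × 15300 + 0.5 × 4600 = 6562.5 + 1912.5 + 2300 = 10775
EV(B) = 0.7 × (-2234) + 0.2 × 9300 + 0.1 × 16400 = -1563.8 + 1860 + 1640 = 1936.2
Overall = 0.8 × 10775 + 0.2 × 1936.2 = 8620 + 387.24 = 9007.24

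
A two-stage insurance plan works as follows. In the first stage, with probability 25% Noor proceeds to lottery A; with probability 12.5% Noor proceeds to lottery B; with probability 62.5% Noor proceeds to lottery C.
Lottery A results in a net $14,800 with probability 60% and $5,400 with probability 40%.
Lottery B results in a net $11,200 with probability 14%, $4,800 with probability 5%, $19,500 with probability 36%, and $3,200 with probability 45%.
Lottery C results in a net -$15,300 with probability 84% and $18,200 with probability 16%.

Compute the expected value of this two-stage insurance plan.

EV(A) = 0.6 × 14800 + 0.4 × 5400 = 8880 + 2160 = 11040
EV(B) = 0.14 × 11200 + 0.05 × 4800 + 0.36 × 19500 + 0.45 × 3200 = 1568 + 240 + 7020 + 1440 = 10268
EV(C) = 0.84 × (-15300) + 0.16 × 18200 = -12852 + 2912 = -9940
Overall = 0.25 × 11040 + 0.125 × 10268 + 0.625 × (-9940) = 2760 + 1283.5 − 6212.5 = -2169

-$2,169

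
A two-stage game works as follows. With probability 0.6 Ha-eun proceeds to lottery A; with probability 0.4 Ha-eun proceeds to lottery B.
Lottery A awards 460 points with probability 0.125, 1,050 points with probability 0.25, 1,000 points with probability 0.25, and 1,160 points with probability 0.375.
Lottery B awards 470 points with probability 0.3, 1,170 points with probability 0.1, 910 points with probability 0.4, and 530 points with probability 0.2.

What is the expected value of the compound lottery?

894.2 points

EV(A) = 0.125 × 460 + 0.25 × 1050 + 0.25 × 1000 + 0.375 × 1160 = 57.5 + 262.5 + 250 + 435 = 1005
EV(B) = 0.3 × 470 + 0.1 × 1170 + 0.4 × 910 + 0.2 × 530 = 141 + 117 + 364 + 106 = 728
Overall = 0.6 × 1005 + 0.4 × 728 = 603 + 291.2 = 894.2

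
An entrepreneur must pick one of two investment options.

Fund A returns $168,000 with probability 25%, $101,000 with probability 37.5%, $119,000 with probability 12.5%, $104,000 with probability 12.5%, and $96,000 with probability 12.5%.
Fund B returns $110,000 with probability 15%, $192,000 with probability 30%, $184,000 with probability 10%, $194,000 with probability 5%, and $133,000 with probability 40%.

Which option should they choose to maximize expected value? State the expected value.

Fund B ($155,400)

Fund A = 0.25 × 168000 + 0.375 × 101000 + 0.125 × 119000 + 0.125 × 104000 + 0.125 × 96000 = 42000 + 37875 + 14875 + 13000 + 12000 = 119750
Fund B = 0.15 × 110000 + 0.3 × 192000 + 0.1 × 184000 + 0.05 × 194000 + 0.4 × 133000 = 16500 + 57600 + 18400 + 9700 + 53200 = 155400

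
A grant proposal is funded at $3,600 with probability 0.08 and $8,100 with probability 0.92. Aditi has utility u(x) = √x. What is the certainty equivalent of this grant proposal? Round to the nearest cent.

$7,673.76

E[u] = 0.08·√3600 + 0.92·√8100 = 0.08·60 + 0.92·90 = 87.6
CE = (87.6)² = 7673.76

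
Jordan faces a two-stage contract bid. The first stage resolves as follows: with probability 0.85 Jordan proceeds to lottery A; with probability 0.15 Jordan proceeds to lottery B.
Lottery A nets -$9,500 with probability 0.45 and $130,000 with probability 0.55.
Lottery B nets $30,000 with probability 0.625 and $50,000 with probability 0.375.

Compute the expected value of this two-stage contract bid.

EV(A) = 0.45 × (-9500) + 0.55 × 130000 = -4275 + 71500 = 67225
EV(B) = 0.625 × 30000 + 0.375 × 50000 = 18750 + 18750 = 37500
Overall = 0.85 × 67225 + 0.15 × 37500 = 57141.25 + 5625 = 62766.25

$62,766.25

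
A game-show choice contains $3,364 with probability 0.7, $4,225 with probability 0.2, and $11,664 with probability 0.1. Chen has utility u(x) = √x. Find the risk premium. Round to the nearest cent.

E[u] = 0.7·√3364 + 0.2·√4225 + 0.1·√11664 = 0.7·58 + 0.2·65 + 0.1·108 = 64.4
CE = (64.4)² = 4147.36
Risk premium = EV − CE = 4366.2 − 4147.36 = 218.84

$218.84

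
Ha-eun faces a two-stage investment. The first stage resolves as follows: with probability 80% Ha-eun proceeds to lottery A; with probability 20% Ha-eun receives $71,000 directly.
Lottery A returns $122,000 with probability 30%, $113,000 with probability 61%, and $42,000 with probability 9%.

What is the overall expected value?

EV(A) = 0.3 × 122000 + 0.61 × 113000 + 0.09 × 42000 = 36600 + 68930 + 3780 = 109310
Branch B: 71000 (certain)
Overall = 0.8 × 109310 + 0.2 × 71000 = 87448 + 14200 = 101648

$101,648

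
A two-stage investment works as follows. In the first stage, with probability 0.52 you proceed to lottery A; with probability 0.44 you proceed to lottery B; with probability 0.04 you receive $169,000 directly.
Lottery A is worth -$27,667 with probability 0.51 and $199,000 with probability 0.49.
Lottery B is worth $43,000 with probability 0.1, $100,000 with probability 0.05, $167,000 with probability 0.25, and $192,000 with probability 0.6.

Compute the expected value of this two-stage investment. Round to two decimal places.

EV(A) = 0.51 × (-27667) + 0.49 × 199000 = -14110.17 + 97510 = 83399.83
EV(B) = 0.1 × 43000 + 0.05 × 100000 + 0.25 × 167000 + 0.6 × 192000 = 4300 + 5000 + 41750 + 115200 = 166250
Branch C: 169000 (certain)
Overall = 0.52 × 83399.83 + 0.44 × 166250 + 0.04 × 169000 = 43367.9116 + 73150 + 6760 = 123277.9116

$123,277.91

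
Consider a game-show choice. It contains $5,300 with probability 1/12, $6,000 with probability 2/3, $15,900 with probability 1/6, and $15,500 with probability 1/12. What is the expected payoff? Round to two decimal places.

EV = 1/12 × 5300 + 2/3 × 6000 + 1/6 × 15900 + 1/12 × 15500 = 441.6667 + 4000 + 2650 + 1291.6667 = 8383.3333

$8,383.33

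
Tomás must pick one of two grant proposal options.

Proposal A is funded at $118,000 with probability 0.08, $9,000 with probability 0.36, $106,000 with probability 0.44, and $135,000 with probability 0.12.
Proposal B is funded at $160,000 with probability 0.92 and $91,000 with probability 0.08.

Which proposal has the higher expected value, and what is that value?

Proposal B ($154,480)

Proposal A = 0.08 × 118000 + 0.36 × 9000 + 0.44 × 106000 + 0.12 × 135000 = 9440 + 3240 + 46640 + 16200 = 75520
Proposal B = 0.92 × 160000 + 0.08 × 91000 = 147200 + 7280 = 154480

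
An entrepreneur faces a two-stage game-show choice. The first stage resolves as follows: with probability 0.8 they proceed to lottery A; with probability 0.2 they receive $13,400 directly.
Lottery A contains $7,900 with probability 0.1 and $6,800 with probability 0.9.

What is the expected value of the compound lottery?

EV(A) = 0.1 × 7900 + 0.9 × 6800 = 790 + 6120 = 6910
Branch B: 13400 (certain)
Overall = 0.8 × 6910 + 0.2 × 13400 = 5528 + 2680 = 8208

$8,208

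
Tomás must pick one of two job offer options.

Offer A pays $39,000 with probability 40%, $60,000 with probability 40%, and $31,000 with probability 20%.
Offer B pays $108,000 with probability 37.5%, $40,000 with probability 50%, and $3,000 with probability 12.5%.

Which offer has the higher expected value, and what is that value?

Offer A = 0.4 × 39000 + 0.4 × 60000 + 0.2 × 31000 = 15600 + 24000 + 6200 = 45800
Offer B = 0.375 × 108000 + 0.5 × 40000 + 0.125 × 3000 = 40500 + 20000 + 375 = 60875

Offer B ($60,875)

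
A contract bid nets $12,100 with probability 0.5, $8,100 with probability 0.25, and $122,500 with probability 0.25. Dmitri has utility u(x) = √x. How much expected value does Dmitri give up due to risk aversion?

$11,475

E[u] = 0.5·√12100 + 0.25·√8100 + 0.25·√122500 = 0.5·110 + 0.25·90 + 0.25·350 = 165
CE = (165)² = 27225
Risk premium = EV − CE = 38700 − 27225 = 11475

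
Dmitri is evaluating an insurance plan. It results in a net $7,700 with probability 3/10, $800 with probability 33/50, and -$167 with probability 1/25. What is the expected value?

$2,831.32

EV = 3/10 × 7700 + 33/50 × 800 + 1/25 × (-167) = 2310 + 528 − 6.68 = 2831.32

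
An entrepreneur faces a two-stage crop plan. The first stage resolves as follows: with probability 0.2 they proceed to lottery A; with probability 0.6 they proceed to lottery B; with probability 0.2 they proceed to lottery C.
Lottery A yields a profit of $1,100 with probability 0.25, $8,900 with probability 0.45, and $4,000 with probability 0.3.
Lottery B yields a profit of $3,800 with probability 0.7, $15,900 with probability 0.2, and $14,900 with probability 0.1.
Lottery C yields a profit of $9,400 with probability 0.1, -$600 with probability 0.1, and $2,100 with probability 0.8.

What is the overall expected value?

$6,006

EV(A) = 0.25 × 1100 + 0.45 × 8900 + 0.3 × 4000 = 275 + 4005 + 1200 = 5480
EV(B) = 0.7 × 3800 + 0.2 × 15900 + 0.1 × 14900 = 2660 + 3180 + 1490 = 7330
EV(C) = 0.1 × 9400 + 0.1 × (-600) + 0.8 × 2100 = 940 − 60 + 1680 = 2560
Overall = 0.2 × 5480 + 0.6 × 7330 + 0.2 × 2560 = 1096 + 4398 + 512 = 6006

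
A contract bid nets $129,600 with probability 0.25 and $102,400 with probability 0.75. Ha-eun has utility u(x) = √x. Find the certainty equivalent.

$108,900

E[u] = 0.25·√129600 + 0.75·√102400 = 0.25·360 + 0.75·320 = 330
CE = (330)² = 108900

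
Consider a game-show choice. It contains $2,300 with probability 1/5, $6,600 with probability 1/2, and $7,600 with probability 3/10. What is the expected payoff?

EV = 1/5 × 2300 + 1/2 × 6600 + 3/10 × 7600 = 460 + 3300 + 2280 = 6040

$6,040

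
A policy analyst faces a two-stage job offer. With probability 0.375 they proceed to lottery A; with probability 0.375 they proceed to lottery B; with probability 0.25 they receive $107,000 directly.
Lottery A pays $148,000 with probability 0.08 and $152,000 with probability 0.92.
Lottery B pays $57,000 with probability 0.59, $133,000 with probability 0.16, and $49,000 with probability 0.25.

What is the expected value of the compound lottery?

EV(A) = 0.08 × 148000 + 0.92 × 152000 = 11840 + 139840 = 151680
EV(B) = 0.59 × 57000 + 0.16 × 133000 + 0.25 × 49000 = 33630 + 21280 + 12250 = 67160
Branch C: 107000 (certain)
Overall = 0.375 × 151680 + 0.375 × 67160 + 0.25 × 107000 = 56880 + 25185 + 26750 = 108815

$108,815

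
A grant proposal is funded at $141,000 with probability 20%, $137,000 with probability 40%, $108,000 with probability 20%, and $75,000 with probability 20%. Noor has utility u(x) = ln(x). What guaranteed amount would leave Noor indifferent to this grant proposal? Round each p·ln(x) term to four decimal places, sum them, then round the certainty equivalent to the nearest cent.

$116,471.28

E[u] = 0.2·ln(141000) + 0.4·ln(137000) + 0.2·ln(108000) + 0.2·ln(75000) = 2.3713 + 4.7311 + 2.3180 + 2.2450 = 11.6654
CE = e^11.6654 ≈ 116471.28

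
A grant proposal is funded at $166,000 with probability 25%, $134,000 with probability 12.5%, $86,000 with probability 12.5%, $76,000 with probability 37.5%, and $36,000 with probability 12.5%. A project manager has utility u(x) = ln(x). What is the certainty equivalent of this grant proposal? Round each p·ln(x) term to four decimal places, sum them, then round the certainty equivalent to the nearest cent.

E[u] = 0.25·ln(166000) + 0.125·ln(134000) + 0.125·ln(86000) + 0.375·ln(76000) + 0.125·ln(36000) = 3.0049 + 1.4757 + 1.4203 + 4.2144 + 1.3114 = 11.4267
CE = e^11.4267 ≈ 91738.74

$91,738.74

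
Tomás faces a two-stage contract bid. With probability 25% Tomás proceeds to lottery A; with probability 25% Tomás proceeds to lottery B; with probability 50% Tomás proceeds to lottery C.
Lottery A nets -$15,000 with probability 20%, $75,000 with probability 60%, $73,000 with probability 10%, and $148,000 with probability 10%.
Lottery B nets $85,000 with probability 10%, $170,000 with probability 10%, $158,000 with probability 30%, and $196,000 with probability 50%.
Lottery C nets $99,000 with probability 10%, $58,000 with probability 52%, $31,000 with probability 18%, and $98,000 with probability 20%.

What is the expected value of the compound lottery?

EV(A) = 0.2 × (-15000) + 0.6 × 75000 + 0.1 × 73000 + 0.1 × 148000 = -3000 + 45000 + 7300 + 14800 = 64100
EV(B) = 0.1 × 85000 + 0.1 × 170000 + 0.3 × 158000 + 0.5 × 196000 = 8500 + 17000 + 47400 + 98000 = 170900
EV(C) = 0.1 × 99000 + 0.52 × 58000 + 0.18 × 31000 + 0.2 × 98000 = 9900 + 30160 + 5580 + 19600 = 65240
Overall = 0.25 × 64100 + 0.25 × 170900 + 0.5 × 65240 = 16025 + 42725 + 32620 = 91370

$91,370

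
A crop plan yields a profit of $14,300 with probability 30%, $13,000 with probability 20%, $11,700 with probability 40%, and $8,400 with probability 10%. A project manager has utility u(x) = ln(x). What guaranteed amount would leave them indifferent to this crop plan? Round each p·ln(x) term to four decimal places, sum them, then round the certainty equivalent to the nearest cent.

$12,275.98

E[u] = 0.3·ln(14300) + 0.2·ln(13000) + 0.4·ln(11700) + 0.1·ln(8400) = 2.8704 + 1.8945 + 3.7469 + 0.9036 = 9.4154
CE = e^9.4154 ≈ 12275.98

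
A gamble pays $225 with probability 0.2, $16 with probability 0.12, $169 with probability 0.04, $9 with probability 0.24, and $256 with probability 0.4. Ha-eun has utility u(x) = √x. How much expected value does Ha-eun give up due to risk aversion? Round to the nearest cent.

$34.59

E[u] = 0.2·√225 + 0.12·√16 + 0.04·√169 + 0.24·√9 + 0.4·√256 = 0.2·15 + 0.12·4 + 0.04·13 + 0.24·3 + 0.4·16 = 11.12
CE = (11.12)² = 123.6544
Risk premium = EV − CE = 158.24 − 123.6544 = 34.5856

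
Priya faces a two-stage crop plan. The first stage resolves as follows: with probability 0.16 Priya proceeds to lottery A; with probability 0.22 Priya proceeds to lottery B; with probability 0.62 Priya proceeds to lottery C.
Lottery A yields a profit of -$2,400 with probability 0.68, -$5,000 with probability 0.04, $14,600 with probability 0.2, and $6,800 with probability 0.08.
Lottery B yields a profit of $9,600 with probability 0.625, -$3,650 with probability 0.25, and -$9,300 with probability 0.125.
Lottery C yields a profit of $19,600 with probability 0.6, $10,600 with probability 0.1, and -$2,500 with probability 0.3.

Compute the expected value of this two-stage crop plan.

$8,608.02

EV(A) = 0.68 × (-2400) + 0.04 × (-5000) + 0.2 × 14600 + 0.08 × 6800 = -1632 − 200 + 2920 + 544 = 1632
EV(B) = 0.625 × 9600 + 0.25 × (-3650) + 0.125 × (-9300) = 6000 − 912.5 − 1162.5 = 3925
EV(C) = 0.6 × 19600 + 0.1 × 10600 + 0.3 × (-2500) = 11760 + 1060 − 750 = 12070
Overall = 0.16 × 1632 + 0.22 × 3925 + 0.62 × 12070 = 261.12 + 863.5 + 7483.4 = 8608.02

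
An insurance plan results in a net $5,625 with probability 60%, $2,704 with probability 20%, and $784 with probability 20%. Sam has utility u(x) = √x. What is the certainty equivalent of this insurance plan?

E[u] = 0.6·√5625 + 0.2·√2704 + 0.2·√784 = 0.6·75 + 0.2·52 + 0.2·28 = 61
CE = (61)² = 3721

$3,721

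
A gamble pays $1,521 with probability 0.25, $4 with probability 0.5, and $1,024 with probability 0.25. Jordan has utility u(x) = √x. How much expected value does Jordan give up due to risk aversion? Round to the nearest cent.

E[u] = 0.25·√1521 + 0.5·√4 + 0.25·√1024 = 0.25·39 + 0.5·2 + 0.25·32 = 18.75
CE = (18.75)² = 351.5625
Risk premium = EV − CE = 638.25 − 351.5625 = 286.6875

$286.69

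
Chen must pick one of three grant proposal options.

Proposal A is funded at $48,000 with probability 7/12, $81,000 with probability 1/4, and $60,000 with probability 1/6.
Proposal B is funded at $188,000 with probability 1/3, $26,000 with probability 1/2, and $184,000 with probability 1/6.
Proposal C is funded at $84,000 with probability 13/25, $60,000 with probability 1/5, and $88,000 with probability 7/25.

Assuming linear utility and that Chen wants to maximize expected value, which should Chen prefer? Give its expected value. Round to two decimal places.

Proposal B ($106,333.33)

Proposal A = 7/12 × 48000 + 1/4 × 81000 + 1/6 × 60000 = 28000 + 20250 + 10000 = 58250
Proposal B = 1/3 × 188000 + 1/2 × 26000 + 1/6 × 184000 = 62666.6667 + 13000 + 30666.6667 = 106333.3333
Proposal C = 13/25 × 84000 + 1/5 × 60000 + 7/25 × 88000 = 43680 + 12000 + 24640 = 80320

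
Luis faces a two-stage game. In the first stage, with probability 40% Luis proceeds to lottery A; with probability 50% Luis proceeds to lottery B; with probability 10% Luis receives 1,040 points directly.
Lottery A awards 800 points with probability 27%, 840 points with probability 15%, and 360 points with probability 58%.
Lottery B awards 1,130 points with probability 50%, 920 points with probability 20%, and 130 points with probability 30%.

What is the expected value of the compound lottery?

EV(A) = 0.27 × 800 + 0.15 × 840 + 0.58 × 360 = 216 + 126 + 208.8 = 550.8
EV(B) = 0.5 × 1130 + 0.2 × 920 + 0.3 × 130 = 565 + 184 + 39 = 788
Branch C: 1040 (certain)
Overall = 0.4 × 550.8 + 0.5 × 788 + 0.1 × 1040 = 220.32 + 394 + 104 = 718.32

718.32 points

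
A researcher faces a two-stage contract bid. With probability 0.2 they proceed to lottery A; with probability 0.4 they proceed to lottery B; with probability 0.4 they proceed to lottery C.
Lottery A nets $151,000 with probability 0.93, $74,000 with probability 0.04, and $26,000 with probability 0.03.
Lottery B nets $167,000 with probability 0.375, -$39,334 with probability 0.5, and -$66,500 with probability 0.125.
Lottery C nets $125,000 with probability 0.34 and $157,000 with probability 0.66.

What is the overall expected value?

EV(A) = 0.93 × 151000 + 0.04 × 74000 + 0.03 × 26000 = 140430 + 2960 + 780 = 144170
EV(B) = 0.375 × 167000 + 0.5 × (-39334) + 0.125 × (-66500) = 62625 − 19667 − 8312.5 = 34645.5
EV(C) = 0.34 × 125000 + 0.66 × 157000 = 42500 + 103620 = 146120
Overall = 0.2 × 144170 + 0.4 × 34645.5 + 0.4 × 146120 = 28834 + 13858.2 + 58448 = 101140.2

$101,140.20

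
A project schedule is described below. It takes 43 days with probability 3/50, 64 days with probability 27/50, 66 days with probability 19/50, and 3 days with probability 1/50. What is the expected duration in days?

62.28 days

EV = 3/50 × 43 + 27/50 × 64 + 19/50 × 66 + 1/50 × 3 = 2.58 + 34.56 + 25.08 + 0.06 = 62.28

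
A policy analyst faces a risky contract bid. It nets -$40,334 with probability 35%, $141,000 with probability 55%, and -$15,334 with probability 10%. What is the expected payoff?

$61,899.70

EV = 0.35 × (-40334) + 0.55 × 141000 + 0.1 × (-15334) = -14116.9 + 77550 − 1533.4 = 61899.7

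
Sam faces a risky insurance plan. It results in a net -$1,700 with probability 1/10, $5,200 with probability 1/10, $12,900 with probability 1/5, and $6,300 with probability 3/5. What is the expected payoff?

$6,710

EV = 1/10 × (-1700) + 1/10 × 5200 + 1/5 × 12900 + 3/5 × 6300 = -170 + 520 + 2580 + 3780 = 6710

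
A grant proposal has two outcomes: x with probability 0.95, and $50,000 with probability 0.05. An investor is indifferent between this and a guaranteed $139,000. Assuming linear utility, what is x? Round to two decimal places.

0.95·x + 0.05·50000 = 139000
0.95·x = 139000 − 2500 = 136500
x = 136500 / 0.95 = 143684.2105

x = $143,684.21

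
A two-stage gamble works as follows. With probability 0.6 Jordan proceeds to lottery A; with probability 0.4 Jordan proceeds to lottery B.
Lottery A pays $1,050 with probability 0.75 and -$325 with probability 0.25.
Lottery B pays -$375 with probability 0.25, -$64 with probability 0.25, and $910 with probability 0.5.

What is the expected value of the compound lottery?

$561.85

EV(A) = 0.75 × 1050 + 0.25 × (-325) = 787.5 − 81.25 = 706.25
EV(B) = 0.25 × (-375) + 0.25 × (-64) + 0.5 × 910 = -93.75 − 16 + 455 = 345.25
Overall = 0.6 × 706.25 + 0.4 × 345.25 = 423.75 + 138.1 = 561.85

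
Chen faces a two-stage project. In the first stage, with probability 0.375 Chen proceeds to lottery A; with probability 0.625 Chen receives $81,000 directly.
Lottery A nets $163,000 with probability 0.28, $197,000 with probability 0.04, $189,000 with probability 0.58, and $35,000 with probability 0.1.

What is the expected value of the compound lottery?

$113,115

EV(A) = 0.28 × 163000 + 0.04 × 197000 + 0.58 × 189000 + 0.1 × 35000 = 45640 + 7880 + 109620 + 3500 = 166640
Branch B: 81000 (certain)
Overall = 0.375 × 166640 + 0.625 × 81000 = 62490 + 50625 = 113115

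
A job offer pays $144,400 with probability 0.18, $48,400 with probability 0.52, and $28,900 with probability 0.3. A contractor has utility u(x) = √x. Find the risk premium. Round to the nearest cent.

E[u] = 0.18·√144400 + 0.52·√48400 + 0.3·√28900 = 0.18·380 + 0.52·220 + 0.3·170 = 233.8
CE = (233.8)² = 54662.44
Risk premium = EV − CE = 59830 − 54662.44 = 5167.56

$5,167.56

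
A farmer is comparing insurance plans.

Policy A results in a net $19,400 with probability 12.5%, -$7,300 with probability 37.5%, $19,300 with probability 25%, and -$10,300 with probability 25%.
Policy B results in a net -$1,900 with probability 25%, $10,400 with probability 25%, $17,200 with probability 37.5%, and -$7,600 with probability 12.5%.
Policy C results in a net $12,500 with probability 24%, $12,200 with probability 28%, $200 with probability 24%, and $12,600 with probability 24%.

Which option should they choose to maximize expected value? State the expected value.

Policy A = 0.125 × 19400 + 0.375 × (-7300) + 0.25 × 19300 + 0.25 × (-10300) = 2425 − 2737.5 + 4825 − 2575 = 1937.5
Policy B = 0.25 × (-1900) + 0.25 × 10400 + 0.375 × 17200 + 0.125 × (-7600) = -475 + 2600 + 6450 − 950 = 7625
Policy C = 0.24 × 12500 + 0.28 × 12200 + 0.24 × 200 + 0.24 × 12600 = 3000 + 3416 + 48 + 3024 = 9488

Policy C ($9,488)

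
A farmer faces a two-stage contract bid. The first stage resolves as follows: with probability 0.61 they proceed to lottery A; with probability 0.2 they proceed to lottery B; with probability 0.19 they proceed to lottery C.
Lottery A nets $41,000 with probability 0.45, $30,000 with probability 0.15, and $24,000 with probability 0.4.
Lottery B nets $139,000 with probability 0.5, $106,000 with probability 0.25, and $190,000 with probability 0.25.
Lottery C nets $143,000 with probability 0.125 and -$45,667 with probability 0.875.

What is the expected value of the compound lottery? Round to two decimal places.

EV(A) = 0.45 × 41000 + 0.15 × 30000 + 0.4 × 24000 = 18450 + 4500 + 9600 = 32550
EV(B) = 0.5 × 139000 + 0.25 × 106000 + 0.25 × 190000 = 69500 + 26500 + 47500 = 143500
EV(C) = 0.125 × 143000 + 0.875 × (-45667) = 17875 − 39958.625 = -22083.625
Overall = 0.61 × 32550 + 0.2 × 143500 + 0.19 × (-22083.625) = 19855.5 + 28700 − 4195.88875 = 44359.61125

$44,359.61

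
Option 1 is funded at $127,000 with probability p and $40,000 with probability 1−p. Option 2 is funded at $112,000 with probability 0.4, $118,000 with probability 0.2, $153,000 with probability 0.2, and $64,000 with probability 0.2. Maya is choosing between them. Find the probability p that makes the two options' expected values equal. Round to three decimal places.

EV(Option 2) = 0.4 × 112000 + 0.2 × 118000 + 0.2 × 153000 + 0.2 × 64000 = 44800 + 23600 + 30600 + 12800 = 111800
p·127000 + (1−p)·40000 = 111800
87000p + 40000 = 111800
p = (111800 − 40000) / 87000

p = 0.825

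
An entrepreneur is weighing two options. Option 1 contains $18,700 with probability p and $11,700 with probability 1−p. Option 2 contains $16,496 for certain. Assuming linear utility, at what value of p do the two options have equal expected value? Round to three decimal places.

p = 0.685

p·18700 + (1−p)·11700 = 16496
7000p + 11700 = 16496
p = (16496 − 11700) / 7000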